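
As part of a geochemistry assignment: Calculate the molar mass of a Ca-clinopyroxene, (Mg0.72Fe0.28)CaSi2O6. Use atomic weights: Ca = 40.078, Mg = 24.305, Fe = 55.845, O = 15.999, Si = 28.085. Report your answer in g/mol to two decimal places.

Mg: 0.72 × 24.305 = 17.4996
Fe: 0.28 × 55.845 = 15.6366
Ca: 1 × 40.078 = 40.0780
Si: 2 × 28.085 = 56.1700
O: 6 × 15.999 = 95.9940
Summing the contributions gives the formula mass.

225.38 g/mol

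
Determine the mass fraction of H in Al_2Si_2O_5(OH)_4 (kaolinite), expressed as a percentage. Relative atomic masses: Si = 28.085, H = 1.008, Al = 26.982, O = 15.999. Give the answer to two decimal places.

1.56 wt%

M(Al_2Si_2O_5(OH)_4) = 258.157 g/mol.
H contributes 4 × 1.008 = 4.032 g per mole.
4.032/258.157 = 0.0156 → 1.56%.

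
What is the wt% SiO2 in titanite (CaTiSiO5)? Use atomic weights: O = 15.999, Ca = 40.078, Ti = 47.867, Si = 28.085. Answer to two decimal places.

30.65 wt%

M(CaTiSiO5) = 196.025 g/mol; M(SiO2) = 60.083 g/mol.
Moles SiO2 per formula unit = 1 Si ÷ 1 = 1.0000.
SiO2 fraction = (1.0000 × 60.083) / 196.025 = 60.083/196.025 = 0.3065.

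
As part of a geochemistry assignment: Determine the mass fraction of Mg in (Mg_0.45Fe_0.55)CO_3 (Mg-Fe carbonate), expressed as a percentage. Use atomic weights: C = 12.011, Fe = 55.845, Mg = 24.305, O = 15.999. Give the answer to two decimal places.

M((Mg_0.45Fe_0.55)CO_3) = 101.660 g/mol.
Mg contributes 0.45 × 24.305 = 10.937 g per mole.
10.937/101.660 = 0.1076 → 10.76%.

10.76 weight percent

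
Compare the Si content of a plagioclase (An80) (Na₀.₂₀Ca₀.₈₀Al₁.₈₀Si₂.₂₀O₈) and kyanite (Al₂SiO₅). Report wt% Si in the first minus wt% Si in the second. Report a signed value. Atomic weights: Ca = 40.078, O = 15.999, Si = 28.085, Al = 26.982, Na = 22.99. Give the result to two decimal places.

First mineral: 61.787 g Si in 275.007 g formula = 22.47 wt% Si.
Second mineral: 28.085 g Si in 162.044 g formula = 17.33 wt% Si.
22.47% − 17.33% gives a difference of 5.14 percentage points.

5.14 percentage points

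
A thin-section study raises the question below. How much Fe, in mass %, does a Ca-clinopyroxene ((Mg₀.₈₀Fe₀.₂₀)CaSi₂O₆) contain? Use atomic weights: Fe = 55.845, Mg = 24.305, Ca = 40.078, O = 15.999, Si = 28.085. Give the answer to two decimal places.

5.01 mass %

M((Mg₀.₈₀Fe₀.₂₀)CaSi₂O₆) = 222.855 g/mol.
Fe contributes 0.20 × 55.845 = 11.169 g per mole.
11.169/222.855 = 0.0501 → 5.01%.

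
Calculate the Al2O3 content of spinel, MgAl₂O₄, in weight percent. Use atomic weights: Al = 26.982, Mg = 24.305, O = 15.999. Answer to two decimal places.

Formula mass = 142.265 g/mol.
2 Al → 1.0000 mol Al2O3 per formula unit; M(Al2O3) = 101.961, so Al2O3 mass = 101.961 g.
101.961/142.265 × 100 = 71.67 wt%.

71.67 wt%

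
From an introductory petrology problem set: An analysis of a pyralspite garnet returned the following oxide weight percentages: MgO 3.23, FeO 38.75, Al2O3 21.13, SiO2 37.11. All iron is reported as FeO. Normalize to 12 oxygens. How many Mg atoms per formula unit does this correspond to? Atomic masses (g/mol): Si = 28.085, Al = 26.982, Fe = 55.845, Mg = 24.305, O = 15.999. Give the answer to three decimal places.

MgO (M=40.304): mol = 0.08014; Mg = 0.08014, O = 0.08014.
FeO (M=71.844): mol = 0.53936; Fe = 0.53936, O = 0.53936.
Al2O3 (M=101.961): mol = 0.20724; Al = 0.41448, O = 0.62172.
SiO2 (M=60.083): mol = 0.61765; Si = 0.61765, O = 1.23530.
ΣO = 2.47652; factor = 12/ΣO = 4.84551.
Mg apfu = 0.08014 × 4.84551 = 0.388.

0.388 Mg apfu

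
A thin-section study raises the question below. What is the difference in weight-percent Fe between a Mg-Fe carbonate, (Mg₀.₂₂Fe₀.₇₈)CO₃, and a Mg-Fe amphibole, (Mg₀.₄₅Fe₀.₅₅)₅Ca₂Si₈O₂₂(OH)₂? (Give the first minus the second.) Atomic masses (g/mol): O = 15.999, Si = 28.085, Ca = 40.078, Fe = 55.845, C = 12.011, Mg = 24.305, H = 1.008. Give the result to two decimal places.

Fe in (Mg₀.₂₂Fe₀.₇₈)CO₃: molar mass 108.914 g/mol; 0.78×55.845 = 43.559 g → 39.99 wt%.
Fe in (Mg₀.₄₅Fe₀.₅₅)₅Ca₂Si₈O₂₂(OH)₂: molar mass 899.088 g/mol; 2.75×55.845 = 153.574 g → 17.08 wt%.
Difference = 39.99 − 17.08 = 22.91 percentage points.

22.91 percentage points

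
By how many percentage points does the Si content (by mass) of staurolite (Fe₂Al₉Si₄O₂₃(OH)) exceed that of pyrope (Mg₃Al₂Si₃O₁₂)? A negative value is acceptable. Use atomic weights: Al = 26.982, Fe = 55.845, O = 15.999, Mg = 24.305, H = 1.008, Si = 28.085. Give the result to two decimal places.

Si in Fe₂Al₉Si₄O₂₃(OH): molar mass 851.852 g/mol; 4×28.085 = 112.340 g → 13.19 wt%.
Si in Mg₃Al₂Si₃O₁₂: molar mass 403.122 g/mol; 3×28.085 = 84.255 g → 20.90 wt%.
Difference = 13.19 − 20.90 = -7.71 percentage points.

-7.71 percentage points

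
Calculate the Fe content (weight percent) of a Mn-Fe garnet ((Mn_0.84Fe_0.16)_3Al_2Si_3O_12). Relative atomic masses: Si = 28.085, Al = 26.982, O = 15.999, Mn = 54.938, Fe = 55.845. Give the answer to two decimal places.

M((Mn_0.84Fe_0.16)_3Al_2Si_3O_12) = 495.456 g/mol.
Fe contributes 0.48 × 55.845 = 26.806 g per mole.
26.806/495.456 = 0.0541 → 5.41%.

5.41 weight percent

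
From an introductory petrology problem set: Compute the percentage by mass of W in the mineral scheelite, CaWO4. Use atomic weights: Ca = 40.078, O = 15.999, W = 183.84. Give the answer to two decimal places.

Molar mass of CaWO4: 1·40.078 + 1·183.84 + 4·15.999 = 287.914 g/mol.
Mass of W per formula unit: 1 × 183.84 = 183.840 g.
Weight fraction W = 183.840 / 287.914 = 0.6385.

63.85 wt%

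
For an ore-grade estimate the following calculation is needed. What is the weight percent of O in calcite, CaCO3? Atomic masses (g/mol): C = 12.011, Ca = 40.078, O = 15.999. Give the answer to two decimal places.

Molar mass of CaCO3: 1*40.078 + 1*12.011 + 3*15.999 = 100.086 g/mol.
Mass of O per formula unit: 3 × 15.999 = 47.997 g.
Weight fraction O = 47.997 / 100.086 = 0.4796.

47.96 weight percent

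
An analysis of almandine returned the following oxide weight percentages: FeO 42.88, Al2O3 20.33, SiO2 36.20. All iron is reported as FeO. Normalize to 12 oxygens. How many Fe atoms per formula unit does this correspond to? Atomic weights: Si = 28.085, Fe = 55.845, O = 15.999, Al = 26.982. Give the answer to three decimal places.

FeO: 42.88/71.844 = 0.59685 mol → 0.59685 mol Fe, 0.59685 mol O.
Al2O3: 20.33/101.961 = 0.19939 mol → 0.39878 mol Al, 0.59817 mol O.
SiO2: 36.20/60.083 = 0.60250 mol → 0.60250 mol Si, 1.20500 mol O.
Total oxygen = 2.40002 mol. Normalization factor = 12/2.40002 = 4.99996.
Fe per 12 O = 0.59685 × 4.99996 = 2.984.

2.984 Fe apfu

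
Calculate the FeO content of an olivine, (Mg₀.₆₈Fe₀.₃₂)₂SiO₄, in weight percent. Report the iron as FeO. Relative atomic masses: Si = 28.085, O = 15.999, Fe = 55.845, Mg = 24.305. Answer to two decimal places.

M((Mg₀.₆₈Fe₀.₃₂)₂SiO₄) = 160.877 g/mol; M(FeO) = 71.844 g/mol.
Moles FeO per formula unit = 0.64 Fe ÷ 1 = 0.6400.
FeO fraction = (0.6400 × 71.844) / 160.877 = 45.980/160.877 = 0.2858.

28.58 wt%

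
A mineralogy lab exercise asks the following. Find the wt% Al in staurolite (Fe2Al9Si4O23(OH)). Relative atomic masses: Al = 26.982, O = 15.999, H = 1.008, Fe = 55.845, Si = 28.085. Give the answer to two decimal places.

Molar mass of Fe2Al9Si4O23(OH): 2*55.845 + 9*26.982 + 4*28.085 + 24*15.999 + 1*1.008 = 851.852 g/mol.
Mass of Al per formula unit: 9 × 26.982 = 242.838 g.
Weight fraction Al = 242.838 / 851.852 = 0.2851.

28.51 mass %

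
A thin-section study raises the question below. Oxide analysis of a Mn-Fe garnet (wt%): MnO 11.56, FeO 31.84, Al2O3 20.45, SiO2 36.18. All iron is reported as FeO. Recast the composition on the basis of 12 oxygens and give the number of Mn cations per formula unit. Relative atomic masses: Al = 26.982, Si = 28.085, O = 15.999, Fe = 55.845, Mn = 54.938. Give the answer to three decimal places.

0.811 Mn apfu

MnO: 11.56/70.937 = 0.16296 mol → 0.16296 mol Mn, 0.16296 mol O.
FeO: 31.84/71.844 = 0.44318 mol → 0.44318 mol Fe, 0.44318 mol O.
Al2O3: 20.45/101.961 = 0.20057 mol → 0.40114 mol Al, 0.60171 mol O.
SiO2: 36.18/60.083 = 0.60217 mol → 0.60217 mol Si, 1.20434 mol O.
Total oxygen = 2.41219 mol. Normalization factor = 12/2.41219 = 4.97473.
Mn per 12 O = 0.16296 × 4.97473 = 0.811.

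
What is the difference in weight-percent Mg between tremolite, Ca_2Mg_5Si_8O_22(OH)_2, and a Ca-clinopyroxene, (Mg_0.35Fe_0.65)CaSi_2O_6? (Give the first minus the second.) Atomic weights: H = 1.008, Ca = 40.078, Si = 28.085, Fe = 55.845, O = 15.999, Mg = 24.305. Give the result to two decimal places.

11.37 percentage points

M(Ca_2Mg_5Si_8O_22(OH)_2) = 812.353 g/mol, so wt% Mg = 121.525/812.353 × 100 = 14.96%.
M((Mg_0.35Fe_0.65)CaSi_2O_6) = 237.048 g/mol, so wt% Mg = 8.507/237.048 × 100 = 3.59%.
14.96 − 3.59 = 11.37 pp.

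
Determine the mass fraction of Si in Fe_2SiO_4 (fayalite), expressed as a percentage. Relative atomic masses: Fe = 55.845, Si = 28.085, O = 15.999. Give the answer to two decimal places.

13.78 weight percent

Molar mass of Fe_2SiO_4: 2*55.845 + 1*28.085 + 4*15.999 = 203.771 g/mol.
Mass of Si per formula unit: 1 × 28.085 = 28.085 g.
Weight fraction Si = 28.085 / 203.771 = 0.1378.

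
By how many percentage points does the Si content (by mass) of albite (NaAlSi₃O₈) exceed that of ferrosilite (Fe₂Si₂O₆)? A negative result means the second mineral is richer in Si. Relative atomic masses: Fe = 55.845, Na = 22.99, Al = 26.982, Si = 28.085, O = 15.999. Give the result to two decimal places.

10.84 percentage points

M(NaAlSi₃O₈) = 262.219 g/mol, so wt% Si = 84.255/262.219 × 100 = 32.13%.
M(Fe₂Si₂O₆) = 263.854 g/mol, so wt% Si = 56.170/263.854 × 100 = 21.29%.
32.13 − 21.29 = 10.84 pp.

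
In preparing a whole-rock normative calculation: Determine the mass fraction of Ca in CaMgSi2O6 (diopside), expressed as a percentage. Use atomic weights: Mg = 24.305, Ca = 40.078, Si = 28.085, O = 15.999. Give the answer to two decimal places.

M(CaMgSi2O6) = 216.547 g/mol.
Ca contributes 1 × 40.078 = 40.078 g per mole.
40.078/216.547 = 0.1851 → 18.51%.

18.51 wt%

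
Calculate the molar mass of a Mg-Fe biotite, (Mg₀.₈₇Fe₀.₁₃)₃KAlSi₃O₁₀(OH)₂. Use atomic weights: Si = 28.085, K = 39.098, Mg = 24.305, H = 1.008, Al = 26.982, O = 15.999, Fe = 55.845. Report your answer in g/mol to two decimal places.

429.55 g/mol

The formula mass is the sum 2.61·24.305 + 0.39·55.845 + 1·39.098 + 1·26.982 + 3·28.085 + 12·15.999 + 2·1.008.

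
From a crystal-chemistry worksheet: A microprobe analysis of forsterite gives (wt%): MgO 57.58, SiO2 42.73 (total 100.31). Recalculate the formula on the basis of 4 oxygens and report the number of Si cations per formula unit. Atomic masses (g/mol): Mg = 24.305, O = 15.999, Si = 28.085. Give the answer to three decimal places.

MgO: 57.58/40.304 = 1.42864 mol → 1.42864 mol Mg, 1.42864 mol O.
SiO2: 42.73/60.083 = 0.71118 mol → 0.71118 mol Si, 1.42236 mol O.
Total oxygen = 2.85100 mol. Normalization factor = 4/2.85100 = 1.40302.
Si per 4 O = 0.71118 × 1.40302 = 0.998.

0.998 Si apfu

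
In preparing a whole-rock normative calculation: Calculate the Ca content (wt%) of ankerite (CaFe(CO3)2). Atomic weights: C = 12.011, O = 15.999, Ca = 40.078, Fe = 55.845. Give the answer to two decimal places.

Molar mass of CaFe(CO3)2: 1*40.078 + 1*55.845 + 2*12.011 + 6*15.999 = 215.939 g/mol.
Mass of Ca per formula unit: 1 × 40.078 = 40.078 g.
Weight fraction Ca = 40.078 / 215.939 = 0.1856.

18.56 wt%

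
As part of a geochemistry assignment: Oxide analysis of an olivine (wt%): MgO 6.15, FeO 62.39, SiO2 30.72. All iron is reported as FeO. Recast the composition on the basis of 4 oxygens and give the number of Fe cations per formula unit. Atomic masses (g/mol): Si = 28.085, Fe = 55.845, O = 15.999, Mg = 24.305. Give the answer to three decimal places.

MgO: 6.15/40.304 = 0.15259 mol → 0.15259 mol Mg, 0.15259 mol O.
FeO: 62.39/71.844 = 0.86841 mol → 0.86841 mol Fe, 0.86841 mol O.
SiO2: 30.72/60.083 = 0.51129 mol → 0.51129 mol Si, 1.02258 mol O.
Total oxygen = 2.04358 mol. Normalization factor = 4/2.04358 = 1.95735.
Fe per 4 O = 0.86841 × 1.95735 = 1.700.

1.700 Fe apfu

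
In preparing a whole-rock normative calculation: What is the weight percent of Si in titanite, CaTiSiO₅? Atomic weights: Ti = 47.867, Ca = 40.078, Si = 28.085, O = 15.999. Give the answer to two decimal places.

M(CaTiSiO₅) = 196.025 g/mol.
Si contributes 1 × 28.085 = 28.085 g per mole.
28.085/196.025 = 0.1433 → 14.33%.

14.33 wt%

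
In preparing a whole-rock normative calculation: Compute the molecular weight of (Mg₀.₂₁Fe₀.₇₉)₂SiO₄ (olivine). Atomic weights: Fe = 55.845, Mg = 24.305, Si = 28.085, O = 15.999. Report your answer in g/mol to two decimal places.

The formula mass is the sum 0.42×24.305 + 1.58×55.845 + 1×28.085 + 4×15.999.

190.52 g/mol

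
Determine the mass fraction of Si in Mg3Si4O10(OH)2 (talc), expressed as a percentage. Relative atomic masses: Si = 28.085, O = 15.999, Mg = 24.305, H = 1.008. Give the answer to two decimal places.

29.62 wt%

Formula mass = 3·24.305 + 4·28.085 + 12·15.999 + 2·1.008 = 379.259 g/mol, of which 112.340 g is Si.
So Si makes up 112.340/379.259 = 0.2962 of the mass, i.e. 29.62%.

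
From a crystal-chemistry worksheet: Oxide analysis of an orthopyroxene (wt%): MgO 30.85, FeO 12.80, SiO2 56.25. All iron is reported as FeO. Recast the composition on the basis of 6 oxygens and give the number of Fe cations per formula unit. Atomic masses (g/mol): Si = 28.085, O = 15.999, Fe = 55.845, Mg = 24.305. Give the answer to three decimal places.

MgO (M=40.304): mol = 0.76543; Mg = 0.76543, O = 0.76543.
FeO (M=71.844): mol = 0.17816; Fe = 0.17816, O = 0.17816.
SiO2 (M=60.083): mol = 0.93620; Si = 0.93620, O = 1.87240.
ΣO = 2.81599; factor = 6/ΣO = 2.13069.
Fe apfu = 0.17816 × 2.13069 = 0.380.

0.380 Fe apfu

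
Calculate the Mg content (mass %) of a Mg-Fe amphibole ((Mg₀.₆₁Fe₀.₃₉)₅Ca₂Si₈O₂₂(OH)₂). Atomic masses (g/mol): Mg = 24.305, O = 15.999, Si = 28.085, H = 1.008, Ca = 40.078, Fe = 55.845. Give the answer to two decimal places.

8.48 mass %

Molar mass of (Mg₀.₆₁Fe₀.₃₉)₅Ca₂Si₈O₂₂(OH)₂: 3.05×24.305 + 1.95×55.845 + 2×40.078 + 8×28.085 + 24×15.999 + 2×1.008 = 873.856 g/mol.
Mass of Mg per formula unit: 3.05 × 24.305 = 74.130 g.
Weight fraction Mg = 74.130 / 873.856 = 0.0848.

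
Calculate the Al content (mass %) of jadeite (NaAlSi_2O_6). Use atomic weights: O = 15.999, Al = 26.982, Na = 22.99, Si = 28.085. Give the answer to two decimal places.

13.35 mass %

Formula mass = 1·22.99 + 1·26.982 + 2·28.085 + 6·15.999 = 202.136 g/mol, of which 26.982 g is Al.
So Al makes up 26.982/202.136 = 0.1335 of the mass, i.e. 13.35%.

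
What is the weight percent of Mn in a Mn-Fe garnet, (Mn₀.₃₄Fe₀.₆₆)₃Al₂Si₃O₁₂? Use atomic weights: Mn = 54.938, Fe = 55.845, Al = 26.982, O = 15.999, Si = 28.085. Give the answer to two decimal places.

11.28 weight percent

M((Mn₀.₃₄Fe₀.₆₆)₃Al₂Si₃O₁₂) = 496.817 g/mol.
Mn contributes 1.02 × 54.938 = 56.037 g per mole.
56.037/496.817 = 0.1128 → 11.28%.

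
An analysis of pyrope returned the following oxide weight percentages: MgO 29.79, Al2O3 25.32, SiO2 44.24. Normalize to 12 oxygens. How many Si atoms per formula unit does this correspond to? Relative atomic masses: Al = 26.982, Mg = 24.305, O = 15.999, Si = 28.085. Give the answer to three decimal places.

2.988 Si apfu

29.79 wt% MgO ÷ 40.304 g/mol = 0.73913 mol, giving 0.73913 Mg and 0.73913 O.
25.32 wt% Al2O3 ÷ 101.961 g/mol = 0.24833 mol, giving 0.49666 Al and 0.74499 O.
44.24 wt% SiO2 ÷ 60.083 g/mol = 0.73631 mol, giving 0.73631 Si and 1.47262 O.
Oxygen sums to 2.95674; scaling by 12/2.95674 = 4.05852 puts the formula on 12 O.
Si: 0.73631 × 4.05852 = 2.988 atoms per formula unit.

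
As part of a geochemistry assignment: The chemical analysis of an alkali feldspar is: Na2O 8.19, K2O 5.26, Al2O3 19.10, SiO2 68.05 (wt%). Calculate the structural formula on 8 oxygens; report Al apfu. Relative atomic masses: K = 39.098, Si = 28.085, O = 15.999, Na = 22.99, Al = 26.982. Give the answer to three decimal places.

0.994 Al apfu

Na2O (M=61.979): mol = 0.13214; Na = 0.26428, O = 0.13214.
K2O (M=94.195): mol = 0.05584; K = 0.11168, O = 0.05584.
Al2O3 (M=101.961): mol = 0.18733; Al = 0.37466, O = 0.56199.
SiO2 (M=60.083): mol = 1.13260; Si = 1.13260, O = 2.26520.
ΣO = 3.01517; factor = 8/ΣO = 2.65325.
Al apfu = 0.37466 × 2.65325 = 0.994.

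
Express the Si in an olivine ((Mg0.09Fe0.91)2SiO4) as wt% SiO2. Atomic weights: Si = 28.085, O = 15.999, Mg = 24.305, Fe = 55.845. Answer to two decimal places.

M((Mg0.09Fe0.91)2SiO4) = 198.094 g/mol; M(SiO2) = 60.083 g/mol.
Moles SiO2 per formula unit = 1 Si ÷ 1 = 1.0000.
SiO2 fraction = (1.0000 × 60.083) / 198.094 = 60.083/198.094 = 0.3033.

30.33 wt%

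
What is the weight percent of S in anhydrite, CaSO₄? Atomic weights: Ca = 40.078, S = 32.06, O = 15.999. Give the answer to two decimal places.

23.55 wt%

Formula mass = 1·40.078 + 1·32.06 + 4·15.999 = 136.134 g/mol, of which 32.060 g is S.
So S makes up 32.060/136.134 = 0.2355 of the mass, i.e. 23.55%.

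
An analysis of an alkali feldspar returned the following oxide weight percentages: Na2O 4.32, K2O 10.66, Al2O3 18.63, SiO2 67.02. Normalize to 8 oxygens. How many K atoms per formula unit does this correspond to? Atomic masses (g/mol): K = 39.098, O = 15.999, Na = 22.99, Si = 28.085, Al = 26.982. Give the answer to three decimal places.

0.611 K apfu

Na2O (M=61.979): mol = 0.06970; Na = 0.13940, O = 0.06970.
K2O (M=94.195): mol = 0.11317; K = 0.22634, O = 0.11317.
Al2O3 (M=101.961): mol = 0.18272; Al = 0.36544, O = 0.54816.
SiO2 (M=60.083): mol = 1.11546; Si = 1.11546, O = 2.23092.
ΣO = 2.96195; factor = 8/ΣO = 2.70092.
K apfu = 0.22634 × 2.70092 = 0.611.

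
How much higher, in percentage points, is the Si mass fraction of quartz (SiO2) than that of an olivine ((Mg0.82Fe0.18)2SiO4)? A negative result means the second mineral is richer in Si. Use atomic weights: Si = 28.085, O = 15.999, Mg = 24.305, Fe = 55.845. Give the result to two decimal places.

Si in SiO2: molar mass 60.083 g/mol; 1×28.085 = 28.085 g → 46.74 wt%.
Si in (Mg0.82Fe0.18)2SiO4: molar mass 152.045 g/mol; 1×28.085 = 28.085 g → 18.47 wt%.
Difference = 46.74 − 18.47 = 28.27 percentage points.

28.27 percentage points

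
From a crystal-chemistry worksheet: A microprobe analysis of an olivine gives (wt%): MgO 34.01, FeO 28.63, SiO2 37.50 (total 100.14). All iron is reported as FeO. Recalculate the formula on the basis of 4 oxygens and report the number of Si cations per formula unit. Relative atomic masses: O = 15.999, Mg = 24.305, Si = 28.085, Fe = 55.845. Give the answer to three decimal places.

MgO (M=40.304): mol = 0.84384; Mg = 0.84384, O = 0.84384.
FeO (M=71.844): mol = 0.39850; Fe = 0.39850, O = 0.39850.
SiO2 (M=60.083): mol = 0.62414; Si = 0.62414, O = 1.24828.
ΣO = 2.49062; factor = 4/ΣO = 1.60603.
Si apfu = 0.62414 × 1.60603 = 1.002.

1.002 Si apfu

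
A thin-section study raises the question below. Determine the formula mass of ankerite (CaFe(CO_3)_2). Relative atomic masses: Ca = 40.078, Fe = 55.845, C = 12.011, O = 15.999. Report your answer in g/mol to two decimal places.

215.94 g/mol

Ca: 1 × 40.078 = 40.0780
Fe: 1 × 55.845 = 55.8450
C: 2 × 12.011 = 24.0220
O: 6 × 15.999 = 95.9940
Summing the contributions gives the formula mass.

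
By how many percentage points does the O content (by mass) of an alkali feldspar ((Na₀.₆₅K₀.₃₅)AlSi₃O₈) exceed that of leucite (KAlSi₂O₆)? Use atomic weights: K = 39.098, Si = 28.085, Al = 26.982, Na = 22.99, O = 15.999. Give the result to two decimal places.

M((Na₀.₆₅K₀.₃₅)AlSi₃O₈) = 267.857 g/mol, so wt% O = 127.992/267.857 × 100 = 47.78%.
M(KAlSi₂O₆) = 218.244 g/mol, so wt% O = 95.994/218.244 × 100 = 43.98%.
47.78 − 43.98 = 3.80 pp.

3.80 percentage points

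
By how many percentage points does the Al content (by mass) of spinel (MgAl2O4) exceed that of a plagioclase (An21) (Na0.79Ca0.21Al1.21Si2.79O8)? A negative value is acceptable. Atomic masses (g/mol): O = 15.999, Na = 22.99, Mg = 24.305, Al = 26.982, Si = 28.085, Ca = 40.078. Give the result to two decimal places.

M(MgAl2O4) = 142.265 g/mol, so wt% Al = 53.964/142.265 × 100 = 37.93%.
M(Na0.79Ca0.21Al1.21Si2.79O8) = 265.576 g/mol, so wt% Al = 32.648/265.576 × 100 = 12.29%.
37.93 − 12.29 = 25.64 pp.

25.64 percentage points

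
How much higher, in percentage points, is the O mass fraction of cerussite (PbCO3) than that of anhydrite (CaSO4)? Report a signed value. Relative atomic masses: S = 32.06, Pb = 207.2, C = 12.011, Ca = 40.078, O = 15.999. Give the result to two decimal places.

-29.05 percentage points

First mineral: 47.997 g O in 267.208 g formula = 17.96 wt% O.
Second mineral: 63.996 g O in 136.134 g formula = 47.01 wt% O.
17.96% − 47.01% gives a difference of -29.05 percentage points.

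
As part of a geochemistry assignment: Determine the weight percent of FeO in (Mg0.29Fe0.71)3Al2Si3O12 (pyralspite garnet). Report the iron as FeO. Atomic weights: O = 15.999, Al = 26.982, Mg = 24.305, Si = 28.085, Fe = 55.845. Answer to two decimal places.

32.54 wt%

Molar mass of (Mg0.29Fe0.71)3Al2Si3O12 = 0.87×24.305 + 2.13×55.845 + 2×26.982 + 3×28.085 + 12×15.999 = 470.302 g/mol.
Each formula unit contains 2.13 Fe, equivalent to 2.13/1 = 2.1300 mol FeO.
M(FeO) = 1×55.845 + 1×15.999 = 71.844 g/mol.
Mass of FeO per formula unit = 2.1300 × 71.844 = 153.028 g.
FeO wt% = 153.028 / 470.302 × 100 = 32.54%.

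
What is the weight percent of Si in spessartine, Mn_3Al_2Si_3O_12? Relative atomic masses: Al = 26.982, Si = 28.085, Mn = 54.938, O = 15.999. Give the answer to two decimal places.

Formula mass = 3*54.938 + 2*26.982 + 3*28.085 + 12*15.999 = 495.021 g/mol, of which 84.255 g is Si.
So Si makes up 84.255/495.021 = 0.1702 of the mass, i.e. 17.02%.

17.02 wt%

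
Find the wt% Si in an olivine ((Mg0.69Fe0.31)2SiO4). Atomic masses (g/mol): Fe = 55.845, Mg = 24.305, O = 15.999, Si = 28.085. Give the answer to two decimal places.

M((Mg0.69Fe0.31)2SiO4) = 160.246 g/mol.
Si contributes 1 × 28.085 = 28.085 g per mole.
28.085/160.246 = 0.1753 → 17.53%.

17.53 mass %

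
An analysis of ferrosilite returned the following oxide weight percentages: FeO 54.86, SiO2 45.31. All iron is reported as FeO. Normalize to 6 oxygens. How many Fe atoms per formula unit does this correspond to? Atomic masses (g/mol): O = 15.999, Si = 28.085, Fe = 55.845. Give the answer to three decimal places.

2.017 Fe apfu

54.86 wt% FeO ÷ 71.844 g/mol = 0.76360 mol, giving 0.76360 Fe and 0.76360 O.
45.31 wt% SiO2 ÷ 60.083 g/mol = 0.75412 mol, giving 0.75412 Si and 1.50824 O.
Oxygen sums to 2.27184; scaling by 6/2.27184 = 2.64103 puts the formula on 6 O.
Fe: 0.76360 × 2.64103 = 2.017 atoms per formula unit.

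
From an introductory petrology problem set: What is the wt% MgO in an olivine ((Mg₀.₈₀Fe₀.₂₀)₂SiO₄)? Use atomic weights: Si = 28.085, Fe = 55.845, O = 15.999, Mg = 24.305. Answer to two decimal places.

42.06 wt%

M((Mg₀.₈₀Fe₀.₂₀)₂SiO₄) = 153.307 g/mol; M(MgO) = 40.304 g/mol.
Moles MgO per formula unit = 1.60 Mg ÷ 1 = 1.6000.
MgO fraction = (1.6000 × 40.304) / 153.307 = 64.486/153.307 = 0.4206.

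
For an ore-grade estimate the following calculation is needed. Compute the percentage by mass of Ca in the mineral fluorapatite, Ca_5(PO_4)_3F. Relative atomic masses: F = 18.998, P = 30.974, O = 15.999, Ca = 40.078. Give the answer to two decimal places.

39.74 mass %

Molar mass of Ca_5(PO_4)_3F: 5×40.078 + 3×30.974 + 12×15.999 + 1×18.998 = 504.298 g/mol.
Mass of Ca per formula unit: 5 × 40.078 = 200.390 g.
Weight fraction Ca = 200.390 / 504.298 = 0.3974.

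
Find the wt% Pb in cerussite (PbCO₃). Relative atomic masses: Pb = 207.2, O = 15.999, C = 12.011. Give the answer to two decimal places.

Molar mass of PbCO₃: 1×207.2 + 1×12.011 + 3×15.999 = 267.208 g/mol.
Mass of Pb per formula unit: 1 × 207.2 = 207.200 g.
Weight fraction Pb = 207.200 / 267.208 = 0.7754.

77.54 wt%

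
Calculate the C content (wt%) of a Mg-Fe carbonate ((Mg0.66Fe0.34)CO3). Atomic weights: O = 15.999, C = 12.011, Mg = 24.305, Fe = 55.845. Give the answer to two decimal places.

M((Mg0.66Fe0.34)CO3) = 95.037 g/mol.
C contributes 1 × 12.011 = 12.011 g per mole.
12.011/95.037 = 0.1264 → 12.64%.

12.64 wt%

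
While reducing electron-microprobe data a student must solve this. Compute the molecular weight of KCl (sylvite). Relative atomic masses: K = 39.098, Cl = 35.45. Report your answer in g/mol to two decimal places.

M = 1(39.098) + 1(35.45)

74.55 g/mol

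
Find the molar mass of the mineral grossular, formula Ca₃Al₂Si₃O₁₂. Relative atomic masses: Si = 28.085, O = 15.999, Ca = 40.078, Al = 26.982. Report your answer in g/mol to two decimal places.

450.44 g/mol

The formula mass is the sum 3*40.078 + 2*26.982 + 3*28.085 + 12*15.999.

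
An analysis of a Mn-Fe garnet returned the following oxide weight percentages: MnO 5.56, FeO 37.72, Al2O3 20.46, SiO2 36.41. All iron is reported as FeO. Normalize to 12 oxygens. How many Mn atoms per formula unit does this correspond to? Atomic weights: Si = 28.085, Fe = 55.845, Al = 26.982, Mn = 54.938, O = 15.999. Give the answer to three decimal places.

5.56 wt% MnO ÷ 70.937 g/mol = 0.07838 mol, giving 0.07838 Mn and 0.07838 O.
37.72 wt% FeO ÷ 71.844 g/mol = 0.52503 mol, giving 0.52503 Fe and 0.52503 O.
20.46 wt% Al2O3 ÷ 101.961 g/mol = 0.20066 mol, giving 0.40132 Al and 0.60198 O.
36.41 wt% SiO2 ÷ 60.083 g/mol = 0.60600 mol, giving 0.60600 Si and 1.21200 O.
Oxygen sums to 2.41739; scaling by 12/2.41739 = 4.96403 puts the formula on 12 O.
Mn: 0.07838 × 4.96403 = 0.389 atoms per formula unit.

0.389 Mn apfu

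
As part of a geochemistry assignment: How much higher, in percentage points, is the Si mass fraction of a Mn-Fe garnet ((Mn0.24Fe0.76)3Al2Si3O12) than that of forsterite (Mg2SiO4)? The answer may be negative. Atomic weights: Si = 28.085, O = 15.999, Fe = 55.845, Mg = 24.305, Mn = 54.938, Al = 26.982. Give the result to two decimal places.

M((Mn0.24Fe0.76)3Al2Si3O12) = 497.089 g/mol, so wt% Si = 84.255/497.089 × 100 = 16.95%.
M(Mg2SiO4) = 140.691 g/mol, so wt% Si = 28.085/140.691 × 100 = 19.96%.
16.95 − 19.96 = -3.01 pp.

-3.01 percentage points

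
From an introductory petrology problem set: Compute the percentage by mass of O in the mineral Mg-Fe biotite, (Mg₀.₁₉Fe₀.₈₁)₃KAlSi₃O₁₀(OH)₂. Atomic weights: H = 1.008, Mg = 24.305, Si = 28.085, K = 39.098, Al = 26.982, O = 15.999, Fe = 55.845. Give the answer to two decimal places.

38.87 weight percent

Molar mass of (Mg₀.₁₉Fe₀.₈₁)₃KAlSi₃O₁₀(OH)₂: 0.57*24.305 + 2.43*55.845 + 1*39.098 + 1*26.982 + 3*28.085 + 12*15.999 + 2*1.008 = 493.896 g/mol.
Mass of O per formula unit: 12 × 15.999 = 191.988 g.
Weight fraction O = 191.988 / 493.896 = 0.3887.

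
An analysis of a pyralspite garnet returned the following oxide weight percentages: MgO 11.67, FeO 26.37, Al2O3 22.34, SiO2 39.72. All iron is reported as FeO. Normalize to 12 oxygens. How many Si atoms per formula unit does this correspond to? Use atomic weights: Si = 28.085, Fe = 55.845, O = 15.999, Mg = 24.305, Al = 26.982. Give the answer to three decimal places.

3.009 Si apfu

MgO (M=40.304): mol = 0.28955; Mg = 0.28955, O = 0.28955.
FeO (M=71.844): mol = 0.36705; Fe = 0.36705, O = 0.36705.
Al2O3 (M=101.961): mol = 0.21910; Al = 0.43820, O = 0.65730.
SiO2 (M=60.083): mol = 0.66109; Si = 0.66109, O = 1.32218.
ΣO = 2.63608; factor = 12/ΣO = 4.55221.
Si apfu = 0.66109 × 4.55221 = 3.009.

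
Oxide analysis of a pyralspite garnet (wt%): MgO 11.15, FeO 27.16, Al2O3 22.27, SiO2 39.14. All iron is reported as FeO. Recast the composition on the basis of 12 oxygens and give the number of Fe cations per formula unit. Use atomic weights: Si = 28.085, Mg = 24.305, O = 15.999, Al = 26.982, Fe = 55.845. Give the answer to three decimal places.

11.15 wt% MgO ÷ 40.304 g/mol = 0.27665 mol, giving 0.27665 Mg and 0.27665 O.
27.16 wt% FeO ÷ 71.844 g/mol = 0.37804 mol, giving 0.37804 Fe and 0.37804 O.
22.27 wt% Al2O3 ÷ 101.961 g/mol = 0.21842 mol, giving 0.43684 Al and 0.65526 O.
39.14 wt% SiO2 ÷ 60.083 g/mol = 0.65143 mol, giving 0.65143 Si and 1.30286 O.
Oxygen sums to 2.61281; scaling by 12/2.61281 = 4.59276 puts the formula on 12 O.
Fe: 0.37804 × 4.59276 = 1.736 atoms per formula unit.

1.736 Fe apfu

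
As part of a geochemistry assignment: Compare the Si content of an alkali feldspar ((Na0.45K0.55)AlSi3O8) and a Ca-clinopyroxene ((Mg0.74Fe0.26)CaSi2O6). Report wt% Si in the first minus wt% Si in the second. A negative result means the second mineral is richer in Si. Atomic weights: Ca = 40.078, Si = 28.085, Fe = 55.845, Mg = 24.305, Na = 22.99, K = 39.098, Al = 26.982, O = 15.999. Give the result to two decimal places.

First mineral: 84.255 g Si in 271.078 g formula = 31.08 wt% Si.
Second mineral: 56.170 g Si in 224.747 g formula = 24.99 wt% Si.
31.08% − 24.99% gives a difference of 6.09 percentage points.

6.09 percentage points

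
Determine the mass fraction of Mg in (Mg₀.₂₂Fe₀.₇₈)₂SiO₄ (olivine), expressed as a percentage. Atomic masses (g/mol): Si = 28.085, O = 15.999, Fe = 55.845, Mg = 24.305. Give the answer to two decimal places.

M((Mg₀.₂₂Fe₀.₇₈)₂SiO₄) = 189.893 g/mol.
Mg contributes 0.44 × 24.305 = 10.694 g per mole.
10.694/189.893 = 0.0563 → 5.63%.

5.63 wt%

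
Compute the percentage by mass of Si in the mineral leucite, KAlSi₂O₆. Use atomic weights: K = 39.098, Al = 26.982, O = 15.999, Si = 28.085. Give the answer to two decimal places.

25.74 weight percent

M(KAlSi₂O₆) = 218.244 g/mol.
Si contributes 2 × 28.085 = 56.170 g per mole.
56.170/218.244 = 0.2574 → 25.74%.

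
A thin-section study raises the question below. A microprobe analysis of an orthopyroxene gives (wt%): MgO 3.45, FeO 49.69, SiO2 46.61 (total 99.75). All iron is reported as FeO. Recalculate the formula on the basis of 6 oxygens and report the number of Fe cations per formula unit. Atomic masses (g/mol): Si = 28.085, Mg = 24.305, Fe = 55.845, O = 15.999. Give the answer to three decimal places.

MgO: 3.45/40.304 = 0.08560 mol → 0.08560 mol Mg, 0.08560 mol O.
FeO: 49.69/71.844 = 0.69164 mol → 0.69164 mol Fe, 0.69164 mol O.
SiO2: 46.61/60.083 = 0.77576 mol → 0.77576 mol Si, 1.55152 mol O.
Total oxygen = 2.32876 mol. Normalization factor = 6/2.32876 = 2.57648.
Fe per 6 O = 0.69164 × 2.57648 = 1.782.

1.782 Fe apfu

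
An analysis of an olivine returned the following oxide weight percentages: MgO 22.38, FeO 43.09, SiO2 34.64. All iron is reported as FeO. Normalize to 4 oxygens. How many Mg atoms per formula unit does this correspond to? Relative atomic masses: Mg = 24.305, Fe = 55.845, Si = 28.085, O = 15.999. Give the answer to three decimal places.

22.38 wt% MgO ÷ 40.304 g/mol = 0.55528 mol, giving 0.55528 Mg and 0.55528 O.
43.09 wt% FeO ÷ 71.844 g/mol = 0.59977 mol, giving 0.59977 Fe and 0.59977 O.
34.64 wt% SiO2 ÷ 60.083 g/mol = 0.57654 mol, giving 0.57654 Si and 1.15308 O.
Oxygen sums to 2.30813; scaling by 4/2.30813 = 1.73300 puts the formula on 4 O.
Mg: 0.55528 × 1.73300 = 0.962 atoms per formula unit.

0.962 Mg apfu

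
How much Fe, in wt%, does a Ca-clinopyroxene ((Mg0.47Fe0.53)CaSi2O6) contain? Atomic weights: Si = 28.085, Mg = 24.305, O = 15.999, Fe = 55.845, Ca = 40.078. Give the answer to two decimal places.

Formula mass = 0.47×24.305 + 0.53×55.845 + 1×40.078 + 2×28.085 + 6×15.999 = 233.263 g/mol, of which 29.598 g is Fe.
So Fe makes up 29.598/233.263 = 0.1269 of the mass, i.e. 12.69%.

12.69 wt%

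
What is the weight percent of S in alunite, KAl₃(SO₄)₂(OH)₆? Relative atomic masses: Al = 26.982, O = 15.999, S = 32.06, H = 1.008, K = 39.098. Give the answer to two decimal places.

M(KAl₃(SO₄)₂(OH)₆) = 414.198 g/mol.
S contributes 2 × 32.06 = 64.120 g per mole.
64.120/414.198 = 0.1548 → 15.48%.

15.48 mass %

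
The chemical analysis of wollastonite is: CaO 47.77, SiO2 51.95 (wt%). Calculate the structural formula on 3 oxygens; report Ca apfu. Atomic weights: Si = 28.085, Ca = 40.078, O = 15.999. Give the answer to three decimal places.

CaO: 47.77/56.077 = 0.85186 mol → 0.85186 mol Ca, 0.85186 mol O.
SiO2: 51.95/60.083 = 0.86464 mol → 0.86464 mol Si, 1.72928 mol O.
Total oxygen = 2.58114 mol. Normalization factor = 3/2.58114 = 1.16228.
Ca per 3 O = 0.85186 × 1.16228 = 0.990.

0.990 Ca apfu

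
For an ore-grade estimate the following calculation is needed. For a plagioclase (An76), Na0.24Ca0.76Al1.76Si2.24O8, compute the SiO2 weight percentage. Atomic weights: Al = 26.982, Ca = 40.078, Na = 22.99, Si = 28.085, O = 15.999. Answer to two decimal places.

M(Na0.24Ca0.76Al1.76Si2.24O8) = 274.368 g/mol; M(SiO2) = 60.083 g/mol.
Moles SiO2 per formula unit = 2.24 Si ÷ 1 = 2.2400.
SiO2 fraction = (2.2400 × 60.083) / 274.368 = 134.586/274.368 = 0.4905.

49.05 wt%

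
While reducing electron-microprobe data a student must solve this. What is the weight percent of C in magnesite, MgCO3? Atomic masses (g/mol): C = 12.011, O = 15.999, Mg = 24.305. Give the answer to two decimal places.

Formula mass = 1·24.305 + 1·12.011 + 3·15.999 = 84.313 g/mol, of which 12.011 g is C.
So C makes up 12.011/84.313 = 0.1425 of the mass, i.e. 14.25%.

14.25 wt%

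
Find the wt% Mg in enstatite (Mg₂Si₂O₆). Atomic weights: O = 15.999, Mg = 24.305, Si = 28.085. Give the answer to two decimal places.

24.21 wt%

M(Mg₂Si₂O₆) = 200.774 g/mol.
Mg contributes 2 × 24.305 = 48.610 g per mole.
48.610/200.774 = 0.2421 → 24.21%.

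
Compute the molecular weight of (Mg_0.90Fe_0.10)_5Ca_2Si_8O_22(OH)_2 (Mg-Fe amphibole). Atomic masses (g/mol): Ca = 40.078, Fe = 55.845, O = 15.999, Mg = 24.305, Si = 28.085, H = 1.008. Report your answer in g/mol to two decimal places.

828.12 g/mol

The formula mass is the sum 4.50(24.305) + 0.50(55.845) + 2(40.078) + 8(28.085) + 24(15.999) + 2(1.008).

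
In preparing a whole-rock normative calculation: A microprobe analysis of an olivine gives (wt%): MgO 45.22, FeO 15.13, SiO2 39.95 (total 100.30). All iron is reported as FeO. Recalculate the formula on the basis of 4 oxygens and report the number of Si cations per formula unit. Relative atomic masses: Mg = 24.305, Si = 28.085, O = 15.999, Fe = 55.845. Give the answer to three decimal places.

0.999 Si apfu

MgO: 45.22/40.304 = 1.12197 mol → 1.12197 mol Mg, 1.12197 mol O.
FeO: 15.13/71.844 = 0.21060 mol → 0.21060 mol Fe, 0.21060 mol O.
SiO2: 39.95/60.083 = 0.66491 mol → 0.66491 mol Si, 1.32982 mol O.
Total oxygen = 2.66239 mol. Normalization factor = 4/2.66239 = 1.50241.
Si per 4 O = 0.66491 × 1.50241 = 0.999.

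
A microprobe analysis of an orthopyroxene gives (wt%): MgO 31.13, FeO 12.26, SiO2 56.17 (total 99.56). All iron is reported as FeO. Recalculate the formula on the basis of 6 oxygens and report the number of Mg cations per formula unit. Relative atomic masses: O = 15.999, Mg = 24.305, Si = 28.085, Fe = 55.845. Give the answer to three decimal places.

1.648 Mg apfu

MgO: 31.13/40.304 = 0.77238 mol → 0.77238 mol Mg, 0.77238 mol O.
FeO: 12.26/71.844 = 0.17065 mol → 0.17065 mol Fe, 0.17065 mol O.
SiO2: 56.17/60.083 = 0.93487 mol → 0.93487 mol Si, 1.86974 mol O.
Total oxygen = 2.81277 mol. Normalization factor = 6/2.81277 = 2.13313.
Mg per 6 O = 0.77238 × 2.13313 = 1.648.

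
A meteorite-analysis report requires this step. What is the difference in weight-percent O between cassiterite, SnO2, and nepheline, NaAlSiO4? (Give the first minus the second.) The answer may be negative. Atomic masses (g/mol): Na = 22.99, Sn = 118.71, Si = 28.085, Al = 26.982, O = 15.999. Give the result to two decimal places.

First mineral: 31.998 g O in 150.708 g formula = 21.23 wt% O.
Second mineral: 63.996 g O in 142.053 g formula = 45.05 wt% O.
21.23% − 45.05% gives a difference of -23.82 percentage points.

-23.82 percentage points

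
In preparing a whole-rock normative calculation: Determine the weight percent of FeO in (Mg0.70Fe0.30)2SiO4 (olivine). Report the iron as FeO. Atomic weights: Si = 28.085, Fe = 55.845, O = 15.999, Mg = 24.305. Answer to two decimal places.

27.01 wt%

Molar mass of (Mg0.70Fe0.30)2SiO4 = 1.40*24.305 + 0.60*55.845 + 1*28.085 + 4*15.999 = 159.615 g/mol.
Each formula unit contains 0.60 Fe, equivalent to 0.60/1 = 0.6000 mol FeO.
M(FeO) = 1×55.845 + 1×15.999 = 71.844 g/mol.
Mass of FeO per formula unit = 0.6000 × 71.844 = 43.106 g.
FeO wt% = 43.106 / 159.615 × 100 = 27.01%.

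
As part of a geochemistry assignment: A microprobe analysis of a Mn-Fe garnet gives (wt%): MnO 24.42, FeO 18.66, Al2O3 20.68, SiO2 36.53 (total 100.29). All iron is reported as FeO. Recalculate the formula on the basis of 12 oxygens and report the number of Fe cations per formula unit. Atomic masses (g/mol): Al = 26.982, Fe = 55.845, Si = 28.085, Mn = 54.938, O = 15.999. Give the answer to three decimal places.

1.283 Fe apfu

MnO (M=70.937): mol = 0.34425; Mn = 0.34425, O = 0.34425.
FeO (M=71.844): mol = 0.25973; Fe = 0.25973, O = 0.25973.
Al2O3 (M=101.961): mol = 0.20282; Al = 0.40564, O = 0.60846.
SiO2 (M=60.083): mol = 0.60799; Si = 0.60799, O = 1.21598.
ΣO = 2.42842; factor = 12/ΣO = 4.94148.
Fe apfu = 0.25973 × 4.94148 = 1.283.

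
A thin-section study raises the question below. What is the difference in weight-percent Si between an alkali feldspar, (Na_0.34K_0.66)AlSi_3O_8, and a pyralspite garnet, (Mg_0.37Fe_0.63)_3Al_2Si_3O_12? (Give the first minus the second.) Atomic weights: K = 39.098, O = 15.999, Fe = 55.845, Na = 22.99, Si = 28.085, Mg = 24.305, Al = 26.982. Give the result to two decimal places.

12.67 percentage points

M((Na_0.34K_0.66)AlSi_3O_8) = 272.850 g/mol, so wt% Si = 84.255/272.850 × 100 = 30.88%.
M((Mg_0.37Fe_0.63)_3Al_2Si_3O_12) = 462.733 g/mol, so wt% Si = 84.255/462.733 × 100 = 18.21%.
30.88 − 18.21 = 12.67 pp.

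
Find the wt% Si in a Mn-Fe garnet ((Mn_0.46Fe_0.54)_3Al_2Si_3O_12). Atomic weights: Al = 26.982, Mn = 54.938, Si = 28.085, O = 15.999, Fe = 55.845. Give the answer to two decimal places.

16.97 mass %

Formula mass = 1.38·54.938 + 1.62·55.845 + 2·26.982 + 3·28.085 + 12·15.999 = 496.490 g/mol, of which 84.255 g is Si.
So Si makes up 84.255/496.490 = 0.1697 of the mass, i.e. 16.97%.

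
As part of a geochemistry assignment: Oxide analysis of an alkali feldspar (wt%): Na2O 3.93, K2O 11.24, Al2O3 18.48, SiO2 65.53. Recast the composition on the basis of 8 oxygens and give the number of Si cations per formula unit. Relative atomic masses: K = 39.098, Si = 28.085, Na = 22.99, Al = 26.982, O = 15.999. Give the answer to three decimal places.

3.93 wt% Na2O ÷ 61.979 g/mol = 0.06341 mol, giving 0.12682 Na and 0.06341 O.
11.24 wt% K2O ÷ 94.195 g/mol = 0.11933 mol, giving 0.23866 K and 0.11933 O.
18.48 wt% Al2O3 ÷ 101.961 g/mol = 0.18125 mol, giving 0.36250 Al and 0.54375 O.
65.53 wt% SiO2 ÷ 60.083 g/mol = 1.09066 mol, giving 1.09066 Si and 2.18132 O.
Oxygen sums to 2.90781; scaling by 8/2.90781 = 2.75121 puts the formula on 8 O.
Si: 1.09066 × 2.75121 = 3.001 atoms per formula unit.

3.001 Si apfu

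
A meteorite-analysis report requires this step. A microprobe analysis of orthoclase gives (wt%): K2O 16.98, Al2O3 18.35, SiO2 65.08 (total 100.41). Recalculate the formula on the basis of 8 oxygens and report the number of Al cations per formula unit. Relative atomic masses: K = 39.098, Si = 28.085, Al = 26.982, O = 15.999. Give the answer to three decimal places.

0.998 Al apfu

K2O (M=94.195): mol = 0.18026; K = 0.36052, O = 0.18026.
Al2O3 (M=101.961): mol = 0.17997; Al = 0.35994, O = 0.53991.
SiO2 (M=60.083): mol = 1.08317; Si = 1.08317, O = 2.16634.
ΣO = 2.88651; factor = 8/ΣO = 2.77151.
Al apfu = 0.35994 × 2.77151 = 0.998.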